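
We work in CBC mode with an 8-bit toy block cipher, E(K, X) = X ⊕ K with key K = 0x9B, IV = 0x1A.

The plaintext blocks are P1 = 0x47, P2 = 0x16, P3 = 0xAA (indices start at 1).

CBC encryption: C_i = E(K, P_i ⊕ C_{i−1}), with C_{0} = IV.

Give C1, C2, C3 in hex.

C1: P1 ⊕ 0x1A = 0x5D; E(K, 0x5D) = 0xC6.
C2: P2 ⊕ 0xC6 = 0xD0; E(K, 0xD0) = 0x4B.
C3: P3 ⊕ 0x4B = 0xE1; E(K, 0xE1) = 0x7A.

C1 = 0xC6, C2 = 0x4B, C3 = 0x7A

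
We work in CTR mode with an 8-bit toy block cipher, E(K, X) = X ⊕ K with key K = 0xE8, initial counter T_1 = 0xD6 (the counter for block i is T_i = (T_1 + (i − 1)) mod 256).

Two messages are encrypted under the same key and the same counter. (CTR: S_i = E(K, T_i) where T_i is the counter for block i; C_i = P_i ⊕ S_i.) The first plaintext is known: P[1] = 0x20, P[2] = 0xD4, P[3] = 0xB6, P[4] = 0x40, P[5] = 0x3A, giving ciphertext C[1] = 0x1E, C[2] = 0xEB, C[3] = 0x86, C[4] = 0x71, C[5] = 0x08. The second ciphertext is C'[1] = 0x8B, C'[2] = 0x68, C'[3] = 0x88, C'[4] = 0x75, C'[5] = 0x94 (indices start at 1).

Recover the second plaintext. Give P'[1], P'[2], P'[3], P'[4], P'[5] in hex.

P'[1] = 0xB5, P'[2] = 0x57, P'[3] = 0xB8, P'[4] = 0x44, P'[5] = 0xA6

In CTR with a reused counter, both messages share the same keystream S_i, so C_i ⊕ C'_i = P_i ⊕ P'_i and thus P'_i = P_i ⊕ C_i ⊕ C'_i.
P'[1]: 0x20 ⊕ 0x1E ⊕ 0x8B = 0xB5.
P'[2]: 0xD4 ⊕ 0xEB ⊕ 0x68 = 0x57.
P'[3]: 0xB6 ⊕ 0x86 ⊕ 0x88 = 0xB8.
P'[4]: 0x40 ⊕ 0x71 ⊕ 0x75 = 0x44.
P'[5]: 0x3A ⊕ 0x08 ⊕ 0x94 = 0xA6.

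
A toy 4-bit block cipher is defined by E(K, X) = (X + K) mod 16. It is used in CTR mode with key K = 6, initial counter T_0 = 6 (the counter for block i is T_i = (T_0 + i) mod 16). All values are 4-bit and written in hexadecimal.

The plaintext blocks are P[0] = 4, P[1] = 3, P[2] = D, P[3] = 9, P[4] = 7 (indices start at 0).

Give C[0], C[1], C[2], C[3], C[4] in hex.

CTR encryption: S_i = E(K, T_i) where T_i is the counter for block i; C_i = P_i ⊕ S_i.
C[0]: T = 6, S = E(K, T) = C; 4 ⊕ C = 8.
C[1]: T = 7, S = E(K, T) = D; 3 ⊕ D = E.
C[2]: T = 8, S = E(K, T) = E; D ⊕ E = 3.
C[3]: T = 9, S = E(K, T) = F; 9 ⊕ F = 6.
C[4]: T = A, S = E(K, T) = 0; 7 ⊕ 0 = 7.

C[0] = 8, C[1] = E, C[2] = 3, C[3] = 6, C[4] = 7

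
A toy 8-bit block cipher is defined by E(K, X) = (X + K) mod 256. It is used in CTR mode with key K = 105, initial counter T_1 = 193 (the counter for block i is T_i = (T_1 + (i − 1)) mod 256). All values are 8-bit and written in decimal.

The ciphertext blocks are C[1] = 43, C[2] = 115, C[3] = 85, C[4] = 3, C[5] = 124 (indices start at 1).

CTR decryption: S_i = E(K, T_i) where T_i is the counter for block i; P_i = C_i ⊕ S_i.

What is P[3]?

P[3]: T = 195, S = E(K, T) = 44; 85 ⊕ 44 = 121.

P[3] = 121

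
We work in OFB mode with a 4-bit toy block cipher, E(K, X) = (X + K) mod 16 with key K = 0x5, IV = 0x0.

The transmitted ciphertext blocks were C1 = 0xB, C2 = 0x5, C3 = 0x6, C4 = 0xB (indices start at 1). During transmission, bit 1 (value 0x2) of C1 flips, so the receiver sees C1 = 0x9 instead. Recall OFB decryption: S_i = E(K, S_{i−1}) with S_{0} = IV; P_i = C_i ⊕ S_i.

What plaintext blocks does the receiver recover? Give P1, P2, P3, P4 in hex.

P1 = 0xC, P2 = 0xF, P3 = 0x9, P4 = 0xF

Only C1 changed, to 0x9. In OFB, a change in C_i flips the same bit in P_i only; the keystream is unaffected. Decrypting the received ciphertext:
P1: S = E(K, 0x0) = 0x5; 0x9 ⊕ 0x5 = 0xC.
P2: S = E(K, 0x5) = 0xA; 0x5 ⊕ 0xA = 0xF.
P3: S = E(K, 0xA) = 0xF; 0x6 ⊕ 0xF = 0x9.
P4: S = E(K, 0xF) = 0x4; 0xB ⊕ 0x4 = 0xF.
Blocks that differ from the original plaintext: P1.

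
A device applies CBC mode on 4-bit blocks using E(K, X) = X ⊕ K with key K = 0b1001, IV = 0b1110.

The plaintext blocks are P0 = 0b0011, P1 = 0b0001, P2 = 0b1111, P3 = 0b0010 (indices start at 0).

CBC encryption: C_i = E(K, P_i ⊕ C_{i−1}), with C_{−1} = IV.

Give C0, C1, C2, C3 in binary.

C0 = 0b0100, C1 = 0b1100, C2 = 0b1010, C3 = 0b0001

C0: P0 ⊕ 0b1110 = 0b1101; E(K, 0b1101) = 0b0100.
C1: P1 ⊕ 0b0100 = 0b0101; E(K, 0b0101) = 0b1100.
C2: P2 ⊕ 0b1100 = 0b0011; E(K, 0b0011) = 0b1010.
C3: P3 ⊕ 0b1010 = 0b1000; E(K, 0b1000) = 0b0001.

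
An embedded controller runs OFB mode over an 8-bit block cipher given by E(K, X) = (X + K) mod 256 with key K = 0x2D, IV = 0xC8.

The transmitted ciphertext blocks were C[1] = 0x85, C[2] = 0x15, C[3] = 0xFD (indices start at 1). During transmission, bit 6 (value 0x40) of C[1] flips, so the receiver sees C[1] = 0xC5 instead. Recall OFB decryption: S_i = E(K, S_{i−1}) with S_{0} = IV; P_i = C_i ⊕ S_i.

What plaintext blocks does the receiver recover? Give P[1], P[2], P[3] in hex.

Only C[1] changed, to 0xC5. In OFB, a change in C_i flips the same bit in P_i only; the keystream is unaffected. Decrypting the received ciphertext:
P[1]: S = E(K, 0xC8) = 0xF5; 0xC5 ⊕ 0xF5 = 0x30.
P[2]: S = E(K, 0xF5) = 0x22; 0x15 ⊕ 0x22 = 0x37.
P[3]: S = E(K, 0x22) = 0x4F; 0xFD ⊕ 0x4F = 0xB2.
Blocks that differ from the original plaintext: P[1].

P[1] = 0x30, P[2] = 0x37, P[3] = 0xB2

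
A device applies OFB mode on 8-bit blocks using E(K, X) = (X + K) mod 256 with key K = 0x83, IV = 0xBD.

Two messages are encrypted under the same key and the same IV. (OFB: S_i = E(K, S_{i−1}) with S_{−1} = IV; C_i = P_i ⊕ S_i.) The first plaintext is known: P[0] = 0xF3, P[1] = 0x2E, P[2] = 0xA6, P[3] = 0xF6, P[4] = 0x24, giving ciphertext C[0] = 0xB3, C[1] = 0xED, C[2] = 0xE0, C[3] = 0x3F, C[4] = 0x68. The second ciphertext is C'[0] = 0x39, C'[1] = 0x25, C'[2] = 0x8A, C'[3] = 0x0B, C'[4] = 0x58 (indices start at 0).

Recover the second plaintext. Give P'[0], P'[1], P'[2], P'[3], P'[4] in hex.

In OFB with a reused IV, both messages share the same keystream S_i, so C_i ⊕ C'_i = P_i ⊕ P'_i and thus P'_i = P_i ⊕ C_i ⊕ C'_i.
P'[0]: 0xF3 ⊕ 0xB3 ⊕ 0x39 = 0x79.
P'[1]: 0x2E ⊕ 0xED ⊕ 0x25 = 0xE6.
P'[2]: 0xA6 ⊕ 0xE0 ⊕ 0x8A = 0xCC.
P'[3]: 0xF6 ⊕ 0x3F ⊕ 0x0B = 0xC2.
P'[4]: 0x24 ⊕ 0x68 ⊕ 0x58 = 0x14.

P'[0] = 0x79, P'[1] = 0xE6, P'[2] = 0xCC, P'[3] = 0xC2, P'[4] = 0x14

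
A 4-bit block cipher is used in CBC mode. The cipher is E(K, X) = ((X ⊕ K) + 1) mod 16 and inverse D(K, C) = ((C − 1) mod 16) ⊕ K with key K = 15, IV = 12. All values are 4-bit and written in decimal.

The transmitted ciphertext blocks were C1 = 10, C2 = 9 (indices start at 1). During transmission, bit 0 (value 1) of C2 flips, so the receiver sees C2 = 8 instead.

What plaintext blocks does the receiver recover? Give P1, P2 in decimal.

P1 = 10, P2 = 2

CBC decryption: P_i = D(K, C_i) ⊕ C_{i−1}, with C_{0} = IV.
Only C2 changed, to 8. In CBC, a change in C_i garbles P_i and flips the same bit in P_{i+1}. Decrypting the received ciphertext:
P1: D(K, 10) = 6; 6 ⊕ 12 = 10.
P2: D(K, 8) = 8; 8 ⊕ 10 = 2.
Blocks that differ from the original plaintext: P2.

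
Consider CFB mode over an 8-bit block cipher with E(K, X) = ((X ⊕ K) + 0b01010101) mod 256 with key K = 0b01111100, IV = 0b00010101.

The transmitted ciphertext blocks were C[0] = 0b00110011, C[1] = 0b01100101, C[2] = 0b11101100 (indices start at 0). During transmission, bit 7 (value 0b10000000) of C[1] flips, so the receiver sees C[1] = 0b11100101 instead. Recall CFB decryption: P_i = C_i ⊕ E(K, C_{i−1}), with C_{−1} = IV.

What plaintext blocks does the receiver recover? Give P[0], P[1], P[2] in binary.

Only C[1] changed, to 0b11100101. In CFB, a change in C_i flips the same bit in P_i and garbles P_{i+1}. Decrypting the received ciphertext:
P[0]: E(K, 0b00010101) = 0b10111110; 0b00110011 ⊕ 0b10111110 = 0b10001101.
P[1]: E(K, 0b00110011) = 0b10100100; 0b11100101 ⊕ 0b10100100 = 0b01000001.
P[2]: E(K, 0b11100101) = 0b11101110; 0b11101100 ⊕ 0b11101110 = 0b00000010.
Blocks that differ from the original plaintext: P[1], P[2].

P[0] = 0b10001101, P[1] = 0b01000001, P[2] = 0b00000010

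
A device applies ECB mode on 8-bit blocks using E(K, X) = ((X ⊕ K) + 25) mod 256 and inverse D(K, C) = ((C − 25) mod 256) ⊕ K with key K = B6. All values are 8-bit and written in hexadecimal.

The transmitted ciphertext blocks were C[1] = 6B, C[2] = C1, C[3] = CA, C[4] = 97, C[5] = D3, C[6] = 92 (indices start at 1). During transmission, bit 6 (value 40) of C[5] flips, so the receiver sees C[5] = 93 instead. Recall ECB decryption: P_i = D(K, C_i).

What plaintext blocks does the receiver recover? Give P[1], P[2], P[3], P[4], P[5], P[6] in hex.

P[1] = F0, P[2] = 2A, P[3] = 13, P[4] = C4, P[5] = D8, P[6] = DB

Only C[5] changed, to 93. In ECB, a change in C_i affects only P_i. Decrypting the received ciphertext:
P[1]: D(K, 6B) = F0.
P[2]: D(K, C1) = 2A.
P[3]: D(K, CA) = 13.
P[4]: D(K, 97) = C4.
P[5]: D(K, 93) = D8.
P[6]: D(K, 92) = DB.
Blocks that differ from the original plaintext: P[5].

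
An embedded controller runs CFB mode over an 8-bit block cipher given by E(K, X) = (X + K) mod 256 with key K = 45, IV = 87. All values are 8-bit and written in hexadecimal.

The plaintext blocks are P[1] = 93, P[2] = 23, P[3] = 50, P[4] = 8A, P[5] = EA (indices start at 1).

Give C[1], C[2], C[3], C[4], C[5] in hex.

CFB encryption: C_i = P_i ⊕ E(K, C_{i−1}), with C_{0} = IV.
C[1]: E(K, 87) = CC; 93 ⊕ CC = 5F.
C[2]: E(K, 5F) = A4; 23 ⊕ A4 = 87.
C[3]: E(K, 87) = CC; 50 ⊕ CC = 9C.
C[4]: E(K, 9C) = E1; 8A ⊕ E1 = 6B.
C[5]: E(K, 6B) = B0; EA ⊕ B0 = 5A.

C[1] = 5F, C[2] = 87, C[3] = 9C, C[4] = 6B, C[5] = 5A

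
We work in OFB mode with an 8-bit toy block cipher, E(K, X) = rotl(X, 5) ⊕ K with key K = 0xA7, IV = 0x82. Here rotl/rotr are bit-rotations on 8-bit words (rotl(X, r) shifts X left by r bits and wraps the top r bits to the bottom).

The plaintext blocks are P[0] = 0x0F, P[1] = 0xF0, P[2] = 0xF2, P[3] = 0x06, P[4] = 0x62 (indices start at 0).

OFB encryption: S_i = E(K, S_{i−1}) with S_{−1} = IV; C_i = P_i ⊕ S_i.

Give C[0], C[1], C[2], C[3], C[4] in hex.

C[0]: S = E(K, 0x82) = 0xF7; 0x0F ⊕ 0xF7 = 0xF8.
C[1]: S = E(K, 0xF7) = 0x59; 0xF0 ⊕ 0x59 = 0xA9.
C[2]: S = E(K, 0x59) = 0x8C; 0xF2 ⊕ 0x8C = 0x7E.
C[3]: S = E(K, 0x8C) = 0x36; 0x06 ⊕ 0x36 = 0x30.
C[4]: S = E(K, 0x36) = 0x61; 0x62 ⊕ 0x61 = 0x03.

C[0] = 0xF8, C[1] = 0xA9, C[2] = 0x7E, C[3] = 0x30, C[4] = 0x03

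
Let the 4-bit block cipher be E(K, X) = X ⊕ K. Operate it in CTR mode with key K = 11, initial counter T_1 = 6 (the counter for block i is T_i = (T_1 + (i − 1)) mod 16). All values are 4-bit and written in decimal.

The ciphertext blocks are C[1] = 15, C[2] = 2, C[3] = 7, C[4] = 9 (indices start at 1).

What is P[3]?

CTR decryption: S_i = E(K, T_i) where T_i is the counter for block i; P_i = C_i ⊕ S_i.
P[3]: T = 8, S = E(K, T) = 3; 7 ⊕ 3 = 4.

P[3] = 4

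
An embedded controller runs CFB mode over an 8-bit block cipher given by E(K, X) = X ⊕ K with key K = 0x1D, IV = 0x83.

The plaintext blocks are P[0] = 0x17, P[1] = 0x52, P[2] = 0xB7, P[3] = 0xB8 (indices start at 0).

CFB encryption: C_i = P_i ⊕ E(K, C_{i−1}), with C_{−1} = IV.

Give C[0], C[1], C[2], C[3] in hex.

C[0]: E(K, 0x83) = 0x9E; 0x17 ⊕ 0x9E = 0x89.
C[1]: E(K, 0x89) = 0x94; 0x52 ⊕ 0x94 = 0xC6.
C[2]: E(K, 0xC6) = 0xDB; 0xB7 ⊕ 0xDB = 0x6C.
C[3]: E(K, 0x6C) = 0x71; 0xB8 ⊕ 0x71 = 0xC9.

C[0] = 0x89, C[1] = 0xC6, C[2] = 0x6C, C[3] = 0xC9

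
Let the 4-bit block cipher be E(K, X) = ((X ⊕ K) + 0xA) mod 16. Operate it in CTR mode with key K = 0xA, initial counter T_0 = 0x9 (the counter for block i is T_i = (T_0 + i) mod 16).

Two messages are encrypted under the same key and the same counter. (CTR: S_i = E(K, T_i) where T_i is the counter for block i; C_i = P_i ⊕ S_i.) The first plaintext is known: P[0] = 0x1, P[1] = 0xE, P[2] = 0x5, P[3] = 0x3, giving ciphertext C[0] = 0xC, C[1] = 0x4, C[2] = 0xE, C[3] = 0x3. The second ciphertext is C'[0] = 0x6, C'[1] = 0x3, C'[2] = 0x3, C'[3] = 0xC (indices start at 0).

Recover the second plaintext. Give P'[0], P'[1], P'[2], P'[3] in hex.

P'[0] = 0xB, P'[1] = 0x9, P'[2] = 0x8, P'[3] = 0xC

In CTR with a reused counter, both messages share the same keystream S_i, so C_i ⊕ C'_i = P_i ⊕ P'_i and thus P'_i = P_i ⊕ C_i ⊕ C'_i.
P'[0]: 0x1 ⊕ 0xC ⊕ 0x6 = 0xB.
P'[1]: 0xE ⊕ 0x4 ⊕ 0x3 = 0x9.
P'[2]: 0x5 ⊕ 0xE ⊕ 0x3 = 0x8.
P'[3]: 0x3 ⊕ 0x3 ⊕ 0xC = 0xC.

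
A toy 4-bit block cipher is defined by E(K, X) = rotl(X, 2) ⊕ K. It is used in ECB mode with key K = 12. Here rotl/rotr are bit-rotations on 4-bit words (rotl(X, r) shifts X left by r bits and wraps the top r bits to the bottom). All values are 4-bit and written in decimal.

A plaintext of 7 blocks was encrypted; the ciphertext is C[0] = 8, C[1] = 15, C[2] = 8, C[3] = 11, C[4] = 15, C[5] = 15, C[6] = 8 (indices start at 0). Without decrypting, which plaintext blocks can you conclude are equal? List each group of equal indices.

ECB encrypts each block independently with the same key, so equal ciphertext blocks imply equal plaintext blocks.
C[0] = C[2] = C[6] = 8, so P[0] = P[2] = P[6].
C[1] = C[4] = C[5] = 15, so P[1] = P[4] = P[5].

P[0] = P[2] = P[6]; P[1] = P[4] = P[5]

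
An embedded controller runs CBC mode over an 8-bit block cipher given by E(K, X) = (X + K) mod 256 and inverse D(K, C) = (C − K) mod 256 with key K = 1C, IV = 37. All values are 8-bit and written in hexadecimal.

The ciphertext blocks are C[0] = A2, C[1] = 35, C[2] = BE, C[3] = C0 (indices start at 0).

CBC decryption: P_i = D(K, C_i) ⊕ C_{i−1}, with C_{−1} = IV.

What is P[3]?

P[3]: D(K, C0) = A4; A4 ⊕ BE = 1A.

P[3] = 1A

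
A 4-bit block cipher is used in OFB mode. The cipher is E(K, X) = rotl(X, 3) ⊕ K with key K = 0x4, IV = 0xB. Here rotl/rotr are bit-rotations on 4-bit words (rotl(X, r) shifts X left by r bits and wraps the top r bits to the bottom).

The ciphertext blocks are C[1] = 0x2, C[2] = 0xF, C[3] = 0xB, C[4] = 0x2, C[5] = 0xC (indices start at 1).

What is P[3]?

P[3] = 0xB

OFB decryption: S_i = E(K, S_{i−1}) with S_{0} = IV; P_i = C_i ⊕ S_i.
P[1]: S = E(K, 0xB) = 0x9; 0x2 ⊕ 0x9 = 0xB.
P[2]: S = E(K, 0x9) = 0x8; 0xF ⊕ 0x8 = 0x7.
P[3]: S = E(K, 0x8) = 0x0; 0xB ⊕ 0x0 = 0xB.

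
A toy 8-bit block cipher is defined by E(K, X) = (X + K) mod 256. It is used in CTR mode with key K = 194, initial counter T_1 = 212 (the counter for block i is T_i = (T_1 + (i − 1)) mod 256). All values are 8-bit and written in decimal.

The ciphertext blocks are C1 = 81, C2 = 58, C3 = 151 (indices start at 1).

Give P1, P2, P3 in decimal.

CTR decryption: S_i = E(K, T_i) where T_i is the counter for block i; P_i = C_i ⊕ S_i.
P1: T = 212, S = E(K, T) = 150; 81 ⊕ 150 = 199.
P2: T = 213, S = E(K, T) = 151; 58 ⊕ 151 = 173.
P3: T = 214, S = E(K, T) = 152; 151 ⊕ 152 = 15.

P1 = 199, P2 = 173, P3 = 15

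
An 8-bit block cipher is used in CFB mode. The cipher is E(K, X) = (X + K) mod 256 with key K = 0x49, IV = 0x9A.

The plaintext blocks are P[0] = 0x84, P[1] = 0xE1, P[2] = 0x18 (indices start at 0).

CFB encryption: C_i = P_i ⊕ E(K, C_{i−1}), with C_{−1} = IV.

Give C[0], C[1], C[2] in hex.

C[0] = 0x67, C[1] = 0x51, C[2] = 0x82

C[0]: E(K, 0x9A) = 0xE3; 0x84 ⊕ 0xE3 = 0x67.
C[1]: E(K, 0x67) = 0xB0; 0xE1 ⊕ 0xB0 = 0x51.
C[2]: E(K, 0x51) = 0x9A; 0x18 ⊕ 0x9A = 0x82.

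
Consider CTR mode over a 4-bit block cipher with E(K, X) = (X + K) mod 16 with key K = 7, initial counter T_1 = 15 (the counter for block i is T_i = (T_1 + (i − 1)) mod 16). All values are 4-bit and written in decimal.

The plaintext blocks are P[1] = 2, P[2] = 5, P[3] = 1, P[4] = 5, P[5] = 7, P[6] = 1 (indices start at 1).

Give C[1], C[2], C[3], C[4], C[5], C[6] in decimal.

C[1] = 4, C[2] = 2, C[3] = 9, C[4] = 12, C[5] = 13, C[6] = 10

CTR encryption: S_i = E(K, T_i) where T_i is the counter for block i; C_i = P_i ⊕ S_i.
C[1]: T = 15, S = E(K, T) = 6; 2 ⊕ 6 = 4.
C[2]: T = 0, S = E(K, T) = 7; 5 ⊕ 7 = 2.
C[3]: T = 1, S = E(K, T) = 8; 1 ⊕ 8 = 9.
C[4]: T = 2, S = E(K, T) = 9; 5 ⊕ 9 = 12.
C[5]: T = 3, S = E(K, T) = 10; 7 ⊕ 10 = 13.
C[6]: T = 4, S = E(K, T) = 11; 1 ⊕ 11 = 10.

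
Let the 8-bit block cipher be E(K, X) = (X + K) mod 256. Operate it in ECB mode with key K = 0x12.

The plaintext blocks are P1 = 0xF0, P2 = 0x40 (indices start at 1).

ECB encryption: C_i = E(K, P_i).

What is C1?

C1 = 0x02

C1: E(K, 0xF0) = 0x02.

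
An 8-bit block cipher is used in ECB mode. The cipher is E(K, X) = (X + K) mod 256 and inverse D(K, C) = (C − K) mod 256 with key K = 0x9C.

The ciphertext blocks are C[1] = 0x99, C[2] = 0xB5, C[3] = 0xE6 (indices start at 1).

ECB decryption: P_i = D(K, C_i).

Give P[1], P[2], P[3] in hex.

P[1] = 0xFD, P[2] = 0x19, P[3] = 0x4A

P[1]: D(K, 0x99) = 0xFD.
P[2]: D(K, 0xB5) = 0x19.
P[3]: D(K, 0xE6) = 0x4A.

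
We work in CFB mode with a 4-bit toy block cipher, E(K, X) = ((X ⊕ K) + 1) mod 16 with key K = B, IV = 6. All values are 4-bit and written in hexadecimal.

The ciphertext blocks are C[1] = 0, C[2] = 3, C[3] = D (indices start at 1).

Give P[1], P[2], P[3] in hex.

CFB decryption: P_i = C_i ⊕ E(K, C_{i−1}), with C_{0} = IV.
P[1]: E(K, 6) = E; 0 ⊕ E = E.
P[2]: E(K, 0) = C; 3 ⊕ C = F.
P[3]: E(K, 3) = 9; D ⊕ 9 = 4.

P[1] = E, P[2] = F, P[3] = 4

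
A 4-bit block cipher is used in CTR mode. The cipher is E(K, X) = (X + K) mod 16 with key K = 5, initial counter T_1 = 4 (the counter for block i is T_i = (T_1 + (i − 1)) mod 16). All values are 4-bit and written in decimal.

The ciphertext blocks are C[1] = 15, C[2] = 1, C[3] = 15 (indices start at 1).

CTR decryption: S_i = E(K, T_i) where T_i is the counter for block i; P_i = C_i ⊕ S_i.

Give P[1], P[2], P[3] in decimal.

P[1] = 6, P[2] = 11, P[3] = 4

P[1]: T = 4, S = E(K, T) = 9; 15 ⊕ 9 = 6.
P[2]: T = 5, S = E(K, T) = 10; 1 ⊕ 10 = 11.
P[3]: T = 6, S = E(K, T) = 11; 15 ⊕ 11 = 4.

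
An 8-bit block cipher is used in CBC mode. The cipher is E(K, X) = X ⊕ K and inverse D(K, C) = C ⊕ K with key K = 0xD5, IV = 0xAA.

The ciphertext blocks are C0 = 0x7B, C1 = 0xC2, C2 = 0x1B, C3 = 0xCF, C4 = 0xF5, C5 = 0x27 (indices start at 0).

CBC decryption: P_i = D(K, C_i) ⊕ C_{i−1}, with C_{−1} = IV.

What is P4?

P4: D(K, 0xF5) = 0x20; 0x20 ⊕ 0xCF = 0xEF.

P4 = 0xEF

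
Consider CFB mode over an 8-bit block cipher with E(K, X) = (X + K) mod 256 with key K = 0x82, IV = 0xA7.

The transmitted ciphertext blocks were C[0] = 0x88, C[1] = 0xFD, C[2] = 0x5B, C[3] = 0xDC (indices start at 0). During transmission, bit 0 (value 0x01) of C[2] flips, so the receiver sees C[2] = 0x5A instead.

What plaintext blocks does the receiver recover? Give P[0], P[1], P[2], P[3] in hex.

CFB decryption: P_i = C_i ⊕ E(K, C_{i−1}), with C_{−1} = IV.
Only C[2] changed, to 0x5A. In CFB, a change in C_i flips the same bit in P_i and garbles P_{i+1}. Decrypting the received ciphertext:
P[0]: E(K, 0xA7) = 0x29; 0x88 ⊕ 0x29 = 0xA1.
P[1]: E(K, 0x88) = 0x0A; 0xFD ⊕ 0x0A = 0xF7.
P[2]: E(K, 0xFD) = 0x7F; 0x5A ⊕ 0x7F = 0x25.
P[3]: E(K, 0x5A) = 0xDC; 0xDC ⊕ 0xDC = 0x00.
Blocks that differ from the original plaintext: P[2], P[3].

P[0] = 0xA1, P[1] = 0xF7, P[2] = 0x25, P[3] = 0x00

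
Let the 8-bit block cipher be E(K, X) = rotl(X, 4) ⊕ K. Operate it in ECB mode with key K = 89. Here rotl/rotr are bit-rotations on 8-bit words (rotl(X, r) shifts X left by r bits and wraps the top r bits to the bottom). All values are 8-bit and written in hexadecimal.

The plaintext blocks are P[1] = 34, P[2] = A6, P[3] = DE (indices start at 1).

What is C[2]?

ECB encryption: C_i = E(K, P_i).
C[2]: E(K, A6) = E3.

C[2] = E3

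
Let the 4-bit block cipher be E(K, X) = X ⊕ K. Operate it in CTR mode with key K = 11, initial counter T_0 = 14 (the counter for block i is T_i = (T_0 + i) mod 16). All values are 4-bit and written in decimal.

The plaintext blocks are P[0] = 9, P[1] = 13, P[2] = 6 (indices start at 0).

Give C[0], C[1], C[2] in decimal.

CTR encryption: S_i = E(K, T_i) where T_i is the counter for block i; C_i = P_i ⊕ S_i.
C[0]: T = 14, S = E(K, T) = 5; 9 ⊕ 5 = 12.
C[1]: T = 15, S = E(K, T) = 4; 13 ⊕ 4 = 9.
C[2]: T = 0, S = E(K, T) = 11; 6 ⊕ 11 = 13.

C[0] = 12, C[1] = 9, C[2] = 13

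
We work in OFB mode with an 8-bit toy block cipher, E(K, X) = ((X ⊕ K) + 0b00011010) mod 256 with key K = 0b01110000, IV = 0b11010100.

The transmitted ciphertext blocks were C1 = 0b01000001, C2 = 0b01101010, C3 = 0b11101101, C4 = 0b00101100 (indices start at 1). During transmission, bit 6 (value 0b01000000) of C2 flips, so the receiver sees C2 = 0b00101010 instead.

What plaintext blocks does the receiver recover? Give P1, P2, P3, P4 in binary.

OFB decryption: S_i = E(K, S_{i−1}) with S_{0} = IV; P_i = C_i ⊕ S_i.
Only C2 changed, to 0b00101010. In OFB, a change in C_i flips the same bit in P_i only; the keystream is unaffected. Decrypting the received ciphertext:
P1: S = E(K, 0b11010100) = 0b10111110; 0b01000001 ⊕ 0b10111110 = 0b11111111.
P2: S = E(K, 0b10111110) = 0b11101000; 0b00101010 ⊕ 0b11101000 = 0b11000010.
P3: S = E(K, 0b11101000) = 0b10110010; 0b11101101 ⊕ 0b10110010 = 0b01011111.
P4: S = E(K, 0b10110010) = 0b11011100; 0b00101100 ⊕ 0b11011100 = 0b11110000.
Blocks that differ from the original plaintext: P2.

P1 = 0b11111111, P2 = 0b11000010, P3 = 0b01011111, P4 = 0b11110000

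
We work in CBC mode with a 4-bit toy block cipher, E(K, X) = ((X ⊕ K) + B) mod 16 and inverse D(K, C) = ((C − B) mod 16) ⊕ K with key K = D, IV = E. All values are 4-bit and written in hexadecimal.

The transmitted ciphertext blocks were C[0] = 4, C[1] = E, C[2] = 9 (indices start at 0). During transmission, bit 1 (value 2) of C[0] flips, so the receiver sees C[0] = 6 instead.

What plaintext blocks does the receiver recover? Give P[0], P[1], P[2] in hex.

P[0] = 8, P[1] = 8, P[2] = D

CBC decryption: P_i = D(K, C_i) ⊕ C_{i−1}, with C_{−1} = IV.
Only C[0] changed, to 6. In CBC, a change in C_i garbles P_i and flips the same bit in P_{i+1}. Decrypting the received ciphertext:
P[0]: D(K, 6) = 6; 6 ⊕ E = 8.
P[1]: D(K, E) = E; E ⊕ 6 = 8.
P[2]: D(K, 9) = 3; 3 ⊕ E = D.
Blocks that differ from the original plaintext: P[0], P[1].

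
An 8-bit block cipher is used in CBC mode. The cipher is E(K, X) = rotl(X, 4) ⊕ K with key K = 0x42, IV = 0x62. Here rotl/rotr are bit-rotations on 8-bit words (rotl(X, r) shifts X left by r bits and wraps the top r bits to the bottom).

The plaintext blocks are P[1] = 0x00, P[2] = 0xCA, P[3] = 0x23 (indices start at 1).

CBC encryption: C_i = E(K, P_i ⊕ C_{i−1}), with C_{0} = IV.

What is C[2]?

C[2] = 0xA8

C[1]: P[1] ⊕ 0x62 = 0x62; E(K, 0x62) = 0x64.
C[2]: P[2] ⊕ 0x64 = 0xAE; E(K, 0xAE) = 0xA8.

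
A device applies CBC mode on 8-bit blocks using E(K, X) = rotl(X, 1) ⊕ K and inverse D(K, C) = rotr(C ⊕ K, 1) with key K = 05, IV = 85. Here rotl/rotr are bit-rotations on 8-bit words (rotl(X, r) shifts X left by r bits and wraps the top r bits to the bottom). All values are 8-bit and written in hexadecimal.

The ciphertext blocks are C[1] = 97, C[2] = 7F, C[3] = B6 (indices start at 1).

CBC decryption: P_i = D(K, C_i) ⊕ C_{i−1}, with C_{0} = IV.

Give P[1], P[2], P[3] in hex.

P[1] = CC, P[2] = AA, P[3] = A6

P[1]: D(K, 97) = 49; 49 ⊕ 85 = CC.
P[2]: D(K, 7F) = 3D; 3D ⊕ 97 = AA.
P[3]: D(K, B6) = D9; D9 ⊕ 7F = A6.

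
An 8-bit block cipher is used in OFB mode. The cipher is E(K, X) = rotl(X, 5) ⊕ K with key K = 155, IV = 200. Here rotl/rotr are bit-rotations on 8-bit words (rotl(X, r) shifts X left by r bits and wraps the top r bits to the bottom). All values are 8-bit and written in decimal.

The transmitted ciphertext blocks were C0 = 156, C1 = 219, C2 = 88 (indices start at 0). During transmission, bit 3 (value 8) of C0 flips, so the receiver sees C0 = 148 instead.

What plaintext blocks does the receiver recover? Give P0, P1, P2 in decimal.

OFB decryption: S_i = E(K, S_{i−1}) with S_{−1} = IV; P_i = C_i ⊕ S_i.
Only C0 changed, to 148. In OFB, a change in C_i flips the same bit in P_i only; the keystream is unaffected. Decrypting the received ciphertext:
P0: S = E(K, 200) = 130; 148 ⊕ 130 = 22.
P1: S = E(K, 130) = 203; 219 ⊕ 203 = 16.
P2: S = E(K, 203) = 226; 88 ⊕ 226 = 186.
Blocks that differ from the original plaintext: P0.

P0 = 22, P1 = 16, P2 = 186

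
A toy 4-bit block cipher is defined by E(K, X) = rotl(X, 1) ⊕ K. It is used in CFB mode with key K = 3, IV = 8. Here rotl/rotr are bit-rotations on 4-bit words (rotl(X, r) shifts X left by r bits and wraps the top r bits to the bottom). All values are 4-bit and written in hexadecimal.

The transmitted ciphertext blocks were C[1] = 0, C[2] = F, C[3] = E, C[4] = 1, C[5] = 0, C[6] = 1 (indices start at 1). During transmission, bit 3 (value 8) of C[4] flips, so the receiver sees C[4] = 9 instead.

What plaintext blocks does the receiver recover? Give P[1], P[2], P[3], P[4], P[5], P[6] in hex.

P[1] = 2, P[2] = C, P[3] = 2, P[4] = 7, P[5] = 0, P[6] = 2

CFB decryption: P_i = C_i ⊕ E(K, C_{i−1}), with C_{0} = IV.
Only C[4] changed, to 9. In CFB, a change in C_i flips the same bit in P_i and garbles P_{i+1}. Decrypting the received ciphertext:
P[1]: E(K, 8) = 2; 0 ⊕ 2 = 2.
P[2]: E(K, 0) = 3; F ⊕ 3 = C.
P[3]: E(K, F) = C; E ⊕ C = 2.
P[4]: E(K, E) = E; 9 ⊕ E = 7.
P[5]: E(K, 9) = 0; 0 ⊕ 0 = 0.
P[6]: E(K, 0) = 3; 1 ⊕ 3 = 2.
Blocks that differ from the original plaintext: P[4], P[5].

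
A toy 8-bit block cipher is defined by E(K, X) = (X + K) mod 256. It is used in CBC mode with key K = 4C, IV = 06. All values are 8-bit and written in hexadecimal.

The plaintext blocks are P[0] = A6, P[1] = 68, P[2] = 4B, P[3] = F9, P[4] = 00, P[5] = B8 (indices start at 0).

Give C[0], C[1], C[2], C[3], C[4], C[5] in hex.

C[0] = EC, C[1] = D0, C[2] = E7, C[3] = 6A, C[4] = B6, C[5] = 5A

CBC encryption: C_i = E(K, P_i ⊕ C_{i−1}), with C_{−1} = IV.
C[0]: P[0] ⊕ 06 = A0; E(K, A0) = EC.
C[1]: P[1] ⊕ EC = 84; E(K, 84) = D0.
C[2]: P[2] ⊕ D0 = 9B; E(K, 9B) = E7.
C[3]: P[3] ⊕ E7 = 1E; E(K, 1E) = 6A.
C[4]: P[4] ⊕ 6A = 6A; E(K, 6A) = B6.
C[5]: P[5] ⊕ B6 = 0E; E(K, 0E) = 5A.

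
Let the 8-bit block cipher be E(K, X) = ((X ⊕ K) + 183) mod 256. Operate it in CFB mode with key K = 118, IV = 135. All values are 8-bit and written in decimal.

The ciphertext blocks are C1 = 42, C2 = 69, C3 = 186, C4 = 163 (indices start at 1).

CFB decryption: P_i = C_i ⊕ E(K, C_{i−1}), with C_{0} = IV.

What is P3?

P3: E(K, 69) = 234; 186 ⊕ 234 = 80.

P3 = 80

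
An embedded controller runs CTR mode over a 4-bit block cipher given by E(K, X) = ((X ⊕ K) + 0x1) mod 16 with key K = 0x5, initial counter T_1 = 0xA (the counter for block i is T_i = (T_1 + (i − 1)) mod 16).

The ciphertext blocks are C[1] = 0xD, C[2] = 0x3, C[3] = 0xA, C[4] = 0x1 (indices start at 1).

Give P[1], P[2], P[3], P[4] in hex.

CTR decryption: S_i = E(K, T_i) where T_i is the counter for block i; P_i = C_i ⊕ S_i.
P[1]: T = 0xA, S = E(K, T) = 0x0; 0xD ⊕ 0x0 = 0xD.
P[2]: T = 0xB, S = E(K, T) = 0xF; 0x3 ⊕ 0xF = 0xC.
P[3]: T = 0xC, S = E(K, T) = 0xA; 0xA ⊕ 0xA = 0x0.
P[4]: T = 0xD, S = E(K, T) = 0x9; 0x1 ⊕ 0x9 = 0x8.

P[1] = 0xD, P[2] = 0xC, P[3] = 0x0, P[4] = 0x8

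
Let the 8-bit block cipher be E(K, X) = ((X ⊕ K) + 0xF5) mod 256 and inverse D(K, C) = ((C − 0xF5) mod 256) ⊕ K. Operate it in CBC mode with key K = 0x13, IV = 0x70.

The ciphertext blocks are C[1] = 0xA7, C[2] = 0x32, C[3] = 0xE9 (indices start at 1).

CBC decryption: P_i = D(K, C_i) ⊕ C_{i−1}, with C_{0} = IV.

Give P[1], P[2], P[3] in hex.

P[1] = 0xD1, P[2] = 0x89, P[3] = 0xD5

P[1]: D(K, 0xA7) = 0xA1; 0xA1 ⊕ 0x70 = 0xD1.
P[2]: D(K, 0x32) = 0x2E; 0x2E ⊕ 0xA7 = 0x89.
P[3]: D(K, 0xE9) = 0xE7; 0xE7 ⊕ 0x32 = 0xD5.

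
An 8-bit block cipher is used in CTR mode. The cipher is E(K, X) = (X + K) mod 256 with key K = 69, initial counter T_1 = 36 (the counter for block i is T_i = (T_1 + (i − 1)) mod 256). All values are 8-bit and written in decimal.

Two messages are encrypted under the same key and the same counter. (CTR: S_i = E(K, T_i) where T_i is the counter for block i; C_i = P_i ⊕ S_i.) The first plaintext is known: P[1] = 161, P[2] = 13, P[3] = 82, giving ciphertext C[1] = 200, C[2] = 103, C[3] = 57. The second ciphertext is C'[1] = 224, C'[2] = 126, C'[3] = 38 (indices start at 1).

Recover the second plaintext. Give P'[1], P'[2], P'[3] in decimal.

P'[1] = 137, P'[2] = 20, P'[3] = 77

In CTR with a reused counter, both messages share the same keystream S_i, so C_i ⊕ C'_i = P_i ⊕ P'_i and thus P'_i = P_i ⊕ C_i ⊕ C'_i.
P'[1]: 161 ⊕ 200 ⊕ 224 = 137.
P'[2]: 13 ⊕ 103 ⊕ 126 = 20.
P'[3]: 82 ⊕ 57 ⊕ 38 = 77.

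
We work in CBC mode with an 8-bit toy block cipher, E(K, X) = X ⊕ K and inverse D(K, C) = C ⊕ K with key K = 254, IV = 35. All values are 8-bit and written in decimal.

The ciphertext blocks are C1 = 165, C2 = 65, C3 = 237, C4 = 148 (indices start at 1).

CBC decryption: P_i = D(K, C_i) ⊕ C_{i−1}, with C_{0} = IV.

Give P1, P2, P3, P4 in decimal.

P1: D(K, 165) = 91; 91 ⊕ 35 = 120.
P2: D(K, 65) = 191; 191 ⊕ 165 = 26.
P3: D(K, 237) = 19; 19 ⊕ 65 = 82.
P4: D(K, 148) = 106; 106 ⊕ 237 = 135.

P1 = 120, P2 = 26, P3 = 82, P4 = 135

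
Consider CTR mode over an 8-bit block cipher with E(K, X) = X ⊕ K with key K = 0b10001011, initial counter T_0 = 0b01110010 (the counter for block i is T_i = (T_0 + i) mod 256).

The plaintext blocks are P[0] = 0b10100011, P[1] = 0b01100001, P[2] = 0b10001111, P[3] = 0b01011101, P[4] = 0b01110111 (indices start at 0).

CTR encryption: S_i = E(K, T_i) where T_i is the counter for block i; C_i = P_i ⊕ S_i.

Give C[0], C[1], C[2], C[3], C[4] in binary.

C[0]: T = 0b01110010, S = E(K, T) = 0b11111001; 0b10100011 ⊕ 0b11111001 = 0b01011010.
C[1]: T = 0b01110011, S = E(K, T) = 0b11111000; 0b01100001 ⊕ 0b11111000 = 0b10011001.
C[2]: T = 0b01110100, S = E(K, T) = 0b11111111; 0b10001111 ⊕ 0b11111111 = 0b01110000.
C[3]: T = 0b01110101, S = E(K, T) = 0b11111110; 0b01011101 ⊕ 0b11111110 = 0b10100011.
C[4]: T = 0b01110110, S = E(K, T) = 0b11111101; 0b01110111 ⊕ 0b11111101 = 0b10001010.

C[0] = 0b01011010, C[1] = 0b10011001, C[2] = 0b01110000, C[3] = 0b10100011, C[4] = 0b10001010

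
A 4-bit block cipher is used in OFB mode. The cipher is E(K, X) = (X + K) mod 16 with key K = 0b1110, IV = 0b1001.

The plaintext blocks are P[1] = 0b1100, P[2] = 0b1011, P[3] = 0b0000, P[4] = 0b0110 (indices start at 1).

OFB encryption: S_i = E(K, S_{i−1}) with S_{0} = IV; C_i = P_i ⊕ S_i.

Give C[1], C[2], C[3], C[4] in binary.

C[1]: S = E(K, 0b1001) = 0b0111; 0b1100 ⊕ 0b0111 = 0b1011.
C[2]: S = E(K, 0b0111) = 0b0101; 0b1011 ⊕ 0b0101 = 0b1110.
C[3]: S = E(K, 0b0101) = 0b0011; 0b0000 ⊕ 0b0011 = 0b0011.
C[4]: S = E(K, 0b0011) = 0b0001; 0b0110 ⊕ 0b0001 = 0b0111.

C[1] = 0b1011, C[2] = 0b1110, C[3] = 0b0011, C[4] = 0b0111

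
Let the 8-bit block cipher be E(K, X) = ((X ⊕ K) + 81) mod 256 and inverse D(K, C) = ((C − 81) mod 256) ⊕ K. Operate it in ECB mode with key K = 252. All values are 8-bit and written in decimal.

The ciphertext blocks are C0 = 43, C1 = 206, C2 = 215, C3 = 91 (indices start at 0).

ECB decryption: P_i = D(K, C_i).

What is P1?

P1: D(K, 206) = 129.

P1 = 129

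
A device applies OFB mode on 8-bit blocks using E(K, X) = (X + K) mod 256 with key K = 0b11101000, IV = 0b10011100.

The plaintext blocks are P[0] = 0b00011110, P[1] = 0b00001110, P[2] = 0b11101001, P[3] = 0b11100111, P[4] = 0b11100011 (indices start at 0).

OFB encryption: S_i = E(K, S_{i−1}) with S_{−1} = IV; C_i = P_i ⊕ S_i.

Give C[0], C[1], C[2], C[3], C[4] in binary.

C[0] = 0b10011010, C[1] = 0b01100010, C[2] = 0b10111101, C[3] = 0b11011011, C[4] = 0b11000111

C[0]: S = E(K, 0b10011100) = 0b10000100; 0b00011110 ⊕ 0b10000100 = 0b10011010.
C[1]: S = E(K, 0b10000100) = 0b01101100; 0b00001110 ⊕ 0b01101100 = 0b01100010.
C[2]: S = E(K, 0b01101100) = 0b01010100; 0b11101001 ⊕ 0b01010100 = 0b10111101.
C[3]: S = E(K, 0b01010100) = 0b00111100; 0b11100111 ⊕ 0b00111100 = 0b11011011.
C[4]: S = E(K, 0b00111100) = 0b00100100; 0b11100011 ⊕ 0b00100100 = 0b11000111.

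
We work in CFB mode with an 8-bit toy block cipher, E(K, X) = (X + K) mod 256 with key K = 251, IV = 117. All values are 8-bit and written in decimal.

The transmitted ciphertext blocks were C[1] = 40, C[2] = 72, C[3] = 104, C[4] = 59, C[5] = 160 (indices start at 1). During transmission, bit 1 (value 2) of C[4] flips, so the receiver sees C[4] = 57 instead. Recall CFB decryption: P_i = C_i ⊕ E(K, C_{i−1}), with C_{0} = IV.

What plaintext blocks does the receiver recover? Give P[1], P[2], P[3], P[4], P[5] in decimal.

Only C[4] changed, to 57. In CFB, a change in C_i flips the same bit in P_i and garbles P_{i+1}. Decrypting the received ciphertext:
P[1]: E(K, 117) = 112; 40 ⊕ 112 = 88.
P[2]: E(K, 40) = 35; 72 ⊕ 35 = 107.
P[3]: E(K, 72) = 67; 104 ⊕ 67 = 43.
P[4]: E(K, 104) = 99; 57 ⊕ 99 = 90.
P[5]: E(K, 57) = 52; 160 ⊕ 52 = 148.
Blocks that differ from the original plaintext: P[4], P[5].

P[1] = 88, P[2] = 107, P[3] = 43, P[4] = 90, P[5] = 148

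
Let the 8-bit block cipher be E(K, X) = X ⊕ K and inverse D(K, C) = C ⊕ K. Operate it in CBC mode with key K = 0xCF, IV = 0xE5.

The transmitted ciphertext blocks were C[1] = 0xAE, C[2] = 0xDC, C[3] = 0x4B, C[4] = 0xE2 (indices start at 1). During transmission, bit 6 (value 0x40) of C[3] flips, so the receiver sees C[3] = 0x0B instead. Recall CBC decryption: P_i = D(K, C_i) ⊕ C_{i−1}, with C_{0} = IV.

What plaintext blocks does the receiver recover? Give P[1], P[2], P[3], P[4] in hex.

Only C[3] changed, to 0x0B. In CBC, a change in C_i garbles P_i and flips the same bit in P_{i+1}. Decrypting the received ciphertext:
P[1]: D(K, 0xAE) = 0x61; 0x61 ⊕ 0xE5 = 0x84.
P[2]: D(K, 0xDC) = 0x13; 0x13 ⊕ 0xAE = 0xBD.
P[3]: D(K, 0x0B) = 0xC4; 0xC4 ⊕ 0xDC = 0x18.
P[4]: D(K, 0xE2) = 0x2D; 0x2D ⊕ 0x0B = 0x26.
Blocks that differ from the original plaintext: P[3], P[4].

P[1] = 0x84, P[2] = 0xBD, P[3] = 0x18, P[4] = 0x26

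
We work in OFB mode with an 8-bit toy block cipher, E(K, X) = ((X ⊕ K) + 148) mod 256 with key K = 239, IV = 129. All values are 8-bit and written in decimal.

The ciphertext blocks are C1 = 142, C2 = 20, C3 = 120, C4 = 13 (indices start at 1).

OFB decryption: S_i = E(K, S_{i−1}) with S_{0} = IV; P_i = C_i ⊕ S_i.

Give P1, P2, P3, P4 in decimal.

P1: S = E(K, 129) = 2; 142 ⊕ 2 = 140.
P2: S = E(K, 2) = 129; 20 ⊕ 129 = 149.
P3: S = E(K, 129) = 2; 120 ⊕ 2 = 122.
P4: S = E(K, 2) = 129; 13 ⊕ 129 = 140.

P1 = 140, P2 = 149, P3 = 122, P4 = 140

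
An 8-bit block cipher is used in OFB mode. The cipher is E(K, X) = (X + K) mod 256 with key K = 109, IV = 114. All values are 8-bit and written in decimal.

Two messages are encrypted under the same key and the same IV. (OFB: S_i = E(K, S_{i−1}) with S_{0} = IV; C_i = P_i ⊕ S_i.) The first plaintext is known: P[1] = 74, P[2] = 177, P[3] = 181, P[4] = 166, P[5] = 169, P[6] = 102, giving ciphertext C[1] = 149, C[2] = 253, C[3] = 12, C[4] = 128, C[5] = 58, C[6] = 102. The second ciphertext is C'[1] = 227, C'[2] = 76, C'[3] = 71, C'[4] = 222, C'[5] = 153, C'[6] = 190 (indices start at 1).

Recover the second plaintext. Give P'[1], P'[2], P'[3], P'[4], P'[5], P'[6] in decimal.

In OFB with a reused IV, both messages share the same keystream S_i, so C_i ⊕ C'_i = P_i ⊕ P'_i and thus P'_i = P_i ⊕ C_i ⊕ C'_i.
P'[1]: 74 ⊕ 149 ⊕ 227 = 60.
P'[2]: 177 ⊕ 253 ⊕ 76 = 0.
P'[3]: 181 ⊕ 12 ⊕ 71 = 254.
P'[4]: 166 ⊕ 128 ⊕ 222 = 248.
P'[5]: 169 ⊕ 58 ⊕ 153 = 10.
P'[6]: 102 ⊕ 102 ⊕ 190 = 190.

P'[1] = 60, P'[2] = 0, P'[3] = 254, P'[4] = 248, P'[5] = 10, P'[6] = 190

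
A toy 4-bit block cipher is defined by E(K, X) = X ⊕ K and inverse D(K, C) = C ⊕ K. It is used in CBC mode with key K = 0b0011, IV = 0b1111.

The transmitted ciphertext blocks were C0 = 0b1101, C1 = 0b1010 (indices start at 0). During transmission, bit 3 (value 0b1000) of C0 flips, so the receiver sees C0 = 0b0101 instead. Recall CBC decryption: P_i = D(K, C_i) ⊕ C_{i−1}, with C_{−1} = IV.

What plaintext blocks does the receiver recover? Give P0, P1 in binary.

P0 = 0b1001, P1 = 0b1100

Only C0 changed, to 0b0101. In CBC, a change in C_i garbles P_i and flips the same bit in P_{i+1}. Decrypting the received ciphertext:
P0: D(K, 0b0101) = 0b0110; 0b0110 ⊕ 0b1111 = 0b1001.
P1: D(K, 0b1010) = 0b1001; 0b1001 ⊕ 0b0101 = 0b1100.
Blocks that differ from the original plaintext: P0, P1.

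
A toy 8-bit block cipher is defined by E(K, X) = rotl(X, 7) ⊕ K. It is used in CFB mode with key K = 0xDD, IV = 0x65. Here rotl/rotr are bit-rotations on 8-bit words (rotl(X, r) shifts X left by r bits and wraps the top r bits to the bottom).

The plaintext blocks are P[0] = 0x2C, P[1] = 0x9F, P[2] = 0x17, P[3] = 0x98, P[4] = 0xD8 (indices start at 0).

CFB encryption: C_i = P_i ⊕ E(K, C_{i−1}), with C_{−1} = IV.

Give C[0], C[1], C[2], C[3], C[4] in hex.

C[0]: E(K, 0x65) = 0x6F; 0x2C ⊕ 0x6F = 0x43.
C[1]: E(K, 0x43) = 0x7C; 0x9F ⊕ 0x7C = 0xE3.
C[2]: E(K, 0xE3) = 0x2C; 0x17 ⊕ 0x2C = 0x3B.
C[3]: E(K, 0x3B) = 0x40; 0x98 ⊕ 0x40 = 0xD8.
C[4]: E(K, 0xD8) = 0xB1; 0xD8 ⊕ 0xB1 = 0x69.

C[0] = 0x43, C[1] = 0xE3, C[2] = 0x3B, C[3] = 0xD8, C[4] = 0x69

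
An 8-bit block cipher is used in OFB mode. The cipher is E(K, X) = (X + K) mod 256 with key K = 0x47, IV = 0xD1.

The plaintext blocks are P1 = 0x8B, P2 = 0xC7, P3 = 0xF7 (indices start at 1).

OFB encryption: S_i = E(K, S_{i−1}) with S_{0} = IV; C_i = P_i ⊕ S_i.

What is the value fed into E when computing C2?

0x18

C1: S = E(K, 0xD1) = 0x18; 0x8B ⊕ 0x18 = 0x93.
C2: S = E(K, 0x18) = 0x5F; 0xC7 ⊕ 0x5F = 0x98.
So the input to E for block 2 is 0x18.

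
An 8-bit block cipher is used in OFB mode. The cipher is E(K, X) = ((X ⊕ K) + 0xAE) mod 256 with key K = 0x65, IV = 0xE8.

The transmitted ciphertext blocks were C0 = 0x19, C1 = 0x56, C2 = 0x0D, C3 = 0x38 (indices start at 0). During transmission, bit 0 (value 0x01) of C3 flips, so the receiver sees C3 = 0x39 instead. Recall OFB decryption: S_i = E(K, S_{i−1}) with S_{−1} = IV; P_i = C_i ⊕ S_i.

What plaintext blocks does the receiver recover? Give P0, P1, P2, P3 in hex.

Only C3 changed, to 0x39. In OFB, a change in C_i flips the same bit in P_i only; the keystream is unaffected. Decrypting the received ciphertext:
P0: S = E(K, 0xE8) = 0x3B; 0x19 ⊕ 0x3B = 0x22.
P1: S = E(K, 0x3B) = 0x0C; 0x56 ⊕ 0x0C = 0x5A.
P2: S = E(K, 0x0C) = 0x17; 0x0D ⊕ 0x17 = 0x1A.
P3: S = E(K, 0x17) = 0x20; 0x39 ⊕ 0x20 = 0x19.
Blocks that differ from the original plaintext: P3.

P0 = 0x22, P1 = 0x5A, P2 = 0x1A, P3 = 0x19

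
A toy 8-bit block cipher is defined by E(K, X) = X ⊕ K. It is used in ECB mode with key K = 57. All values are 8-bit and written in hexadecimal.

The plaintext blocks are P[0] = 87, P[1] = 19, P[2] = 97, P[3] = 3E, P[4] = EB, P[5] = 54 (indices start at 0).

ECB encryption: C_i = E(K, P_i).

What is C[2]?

C[2] = C0

C[2]: E(K, 97) = C0.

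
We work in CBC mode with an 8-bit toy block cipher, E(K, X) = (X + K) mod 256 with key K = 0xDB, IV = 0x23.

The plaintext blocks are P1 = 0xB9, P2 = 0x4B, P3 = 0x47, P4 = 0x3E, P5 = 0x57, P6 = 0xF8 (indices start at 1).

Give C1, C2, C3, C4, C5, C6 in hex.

CBC encryption: C_i = E(K, P_i ⊕ C_{i−1}), with C_{0} = IV.
C1: P1 ⊕ 0x23 = 0x9A; E(K, 0x9A) = 0x75.
C2: P2 ⊕ 0x75 = 0x3E; E(K, 0x3E) = 0x19.
C3: P3 ⊕ 0x19 = 0x5E; E(K, 0x5E) = 0x39.
C4: P4 ⊕ 0x39 = 0x07; E(K, 0x07) = 0xE2.
C5: P5 ⊕ 0xE2 = 0xB5; E(K, 0xB5) = 0x90.
C6: P6 ⊕ 0x90 = 0x68; E(K, 0x68) = 0x43.

C1 = 0x75, C2 = 0x19, C3 = 0x39, C4 = 0xE2, C5 = 0x90, C6 = 0x43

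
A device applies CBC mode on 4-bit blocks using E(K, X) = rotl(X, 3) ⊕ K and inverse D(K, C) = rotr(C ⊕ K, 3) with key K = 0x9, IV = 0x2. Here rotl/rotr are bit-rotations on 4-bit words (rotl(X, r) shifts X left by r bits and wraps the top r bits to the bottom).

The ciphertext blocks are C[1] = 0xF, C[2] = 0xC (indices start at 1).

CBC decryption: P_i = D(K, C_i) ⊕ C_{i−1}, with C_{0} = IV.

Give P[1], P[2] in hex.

P[1]: D(K, 0xF) = 0xC; 0xC ⊕ 0x2 = 0xE.
P[2]: D(K, 0xC) = 0xA; 0xA ⊕ 0xF = 0x5.

P[1] = 0xE, P[2] = 0x5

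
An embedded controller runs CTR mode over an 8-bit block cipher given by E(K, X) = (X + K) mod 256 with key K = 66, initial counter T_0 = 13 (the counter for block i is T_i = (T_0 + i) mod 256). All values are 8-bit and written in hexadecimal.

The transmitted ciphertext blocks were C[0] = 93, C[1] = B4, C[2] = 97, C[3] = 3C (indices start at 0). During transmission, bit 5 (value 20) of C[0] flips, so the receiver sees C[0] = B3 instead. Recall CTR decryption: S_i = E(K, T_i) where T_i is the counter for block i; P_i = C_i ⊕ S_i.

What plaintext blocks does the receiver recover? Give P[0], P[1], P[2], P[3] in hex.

Only C[0] changed, to B3. In CTR, a change in C_i flips the same bit in P_i only; the keystream is unaffected. Decrypting the received ciphertext:
P[0]: T = 13, S = E(K, T) = 79; B3 ⊕ 79 = CA.
P[1]: T = 14, S = E(K, T) = 7A; B4 ⊕ 7A = CE.
P[2]: T = 15, S = E(K, T) = 7B; 97 ⊕ 7B = EC.
P[3]: T = 16, S = E(K, T) = 7C; 3C ⊕ 7C = 40.
Blocks that differ from the original plaintext: P[0].

P[0] = CA, P[1] = CE, P[2] = EC, P[3] = 40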